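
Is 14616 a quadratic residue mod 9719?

Reduce the numerator: 14616 ≡ 4897 (mod 9719), so (14616|9719) = (4897|9719).
4897 ≡ 1 (mod 4), so quadratic reciprocity gives (4897|9719) = (9719|4897). Reduce: 9719 ≡ 4822 (mod 4897). Now have (4822|4897).
Factor out 2: 4822 = 2·2411. Since 4897 ≡ 1 (mod 8), (2|4897) = +1. Now have (2411|4897).
4897 ≡ 1 (mod 4), so quadratic reciprocity gives (2411|4897) = (4897|2411). Reduce: 4897 ≡ 75 (mod 2411). Now have (75|2411).
Both 75 ≡ 3 and 2411 ≡ 3 (mod 4), so reciprocity gives (75|2411) = -(2411|75). Reduce: 2411 ≡ 11 (mod 75). Now have -(11|75).
Both 11 ≡ 3 and 75 ≡ 3 (mod 4), so reciprocity gives (11|75) = -(75|11). Reduce: 75 ≡ 9 (mod 11). Now have (9|11).
9 ≡ 1 (mod 4), so quadratic reciprocity gives (9|11) = (11|9). Reduce: 11 ≡ 2 (mod 9). Now have (2|9).
Factor out 2: 2 = 2. Since 9 ≡ 1 (mod 8), (2|9) = +1. Now have (1|9).
(1|9) = 1. Collecting the sign factors: 1.
The Legendre symbol is 1, so x^2 ≡ 14616 (mod 9719) has solution.

yes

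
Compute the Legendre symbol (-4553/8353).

Pull out -1: (-4553/8353) = (-1/8353)·(4553/8353). Since 8353 ≡ 1 (mod 4), (-1/8353) = +1. Now have (4553/8353).
4553 ≡ 1 (mod 4), so quadratic reciprocity gives (4553/8353) = (8353/4553). Reduce: 8353 ≡ 3800 (mod 4553). Now have (3800/4553).
Factor out 2: 3800 = 2^3·475. Since 4553 ≡ 1 (mod 8), (2/4553) = +1, and (2/4553)^3 = +1. Now have (475/4553).
4553 ≡ 1 (mod 4), so quadratic reciprocity gives (475/4553) = (4553/475). Reduce: 4553 ≡ 278 (mod 475). Now have (278/475).
Factor out 2: 278 = 2·139. Since 475 ≡ 3 (mod 8), (2/475) = -1. Now have -(139/475).
Both 139 ≡ 3 and 475 ≡ 3 (mod 4), so reciprocity gives (139/475) = -(475/139). Reduce: 475 ≡ 58 (mod 139). Now have (58/139).
Factor out 2: 58 = 2·29. Since 139 ≡ 3 (mod 8), (2/139) = -1. Now have -(29/139).
29 ≡ 1 (mod 4), so quadratic reciprocity gives (29/139) = (139/29). Reduce: 139 ≡ 23 (mod 29). Now have -(23/29).
29 ≡ 1 (mod 4), so quadratic reciprocity gives (23/29) = (29/23). Reduce: 29 ≡ 6 (mod 23). Now have -(6/23).
Factor out 2: 6 = 2·3. Since 23 ≡ 7 (mod 8), (2/23) = +1. Now have -(3/23).
Both 3 ≡ 3 and 23 ≡ 3 (mod 4), so reciprocity gives (3/23) = -(23/3). Reduce: 23 ≡ 2 (mod 3). Now have (2/3).
Factor out 2: 2 = 2. Since 3 ≡ 3 (mod 8), (2/3) = -1. Now have -(1/3).
(1/3) = 1. Collecting the sign factors: -1.

-1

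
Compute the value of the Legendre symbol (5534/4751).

Reduce the numerator: 5534 ≡ 783 (mod 4751), so (5534/4751) = (783/4751).
Both 783 ≡ 3 and 4751 ≡ 3 (mod 4), so reciprocity gives (783/4751) = -(4751/783). Reduce: 4751 ≡ 53 (mod 783). Now have -(53/783).
53 ≡ 1 (mod 4), so quadratic reciprocity gives (53/783) = (783/53). Reduce: 783 ≡ 41 (mod 53). Now have -(41/53).
41 ≡ 1 (mod 4), so quadratic reciprocity gives (41/53) = (53/41). Reduce: 53 ≡ 12 (mod 41). Now have -(12/41).
Factor out 2: 12 = 2^2·3. Since 41 ≡ 1 (mod 8), (2/41) = +1, and (2/41)^2 = +1. Now have -(3/41).
41 ≡ 1 (mod 4), so quadratic reciprocity gives (3/41) = (41/3). Reduce: 41 ≡ 2 (mod 3). Now have -(2/3).
Factor out 2: 2 = 2. Since 3 ≡ 3 (mod 8), (2/3) = -1. Now have (1/3).
(1/3) = 1. Collecting the sign factors: 1.

1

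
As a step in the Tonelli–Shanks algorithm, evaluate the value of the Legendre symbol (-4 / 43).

(-4 / 43)
  = (39 / 43)    [-4 ≡ 39 mod 43]
  = -(43 / 39)    [QR: both ≡ 3 mod 4, sign flips]
  = -(4 / 39)    [43 ≡ 4 mod 39]
  = -(1 / 39)    [39 ≡ 7 mod 8 ⇒ (2 / 39)^2 = +1]
  = -1    [(1 / 39) = 1]

-1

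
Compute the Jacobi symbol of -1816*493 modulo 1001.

By multiplicativity, (-1816·493/1001) = (-1816/1001)·(493/1001).
First factor (-1816/1001):
(-1816/1001)
  = (186/1001)    [-1816 ≡ 186 mod 1001]
  = (93/1001)    [1001 ≡ 1 mod 8 ⇒ (2/1001) = +1]
  = (1001/93)    [QR: 93 ≡ 1 mod 4, sign kept]
  = (71/93)    [1001 ≡ 71 mod 93]
  = (93/71)    [QR: 93 ≡ 1 mod 4, sign kept]
  = (22/71)    [93 ≡ 22 mod 71]
  = (11/71)    [71 ≡ 7 mod 8 ⇒ (2/71) = +1]
  = -(71/11)    [QR: both ≡ 3 mod 4, sign flips]
  = -(5/11)    [71 ≡ 5 mod 11]
  = -(11/5)    [QR: 5 ≡ 1 mod 4, sign kept]
  = -(1/5)    [11 ≡ 1 mod 5]
  = -1    [(1/5) = 1]
Second factor (493/1001):
(493/1001)
  = (1001/493)    [QR: 493 ≡ 1 mod 4, sign kept]
  = (15/493)    [1001 ≡ 15 mod 493]
  = (493/15)    [QR: 493 ≡ 1 mod 4, sign kept]
  = (13/15)    [493 ≡ 13 mod 15]
  = (15/13)    [QR: 13 ≡ 1 mod 4, sign kept]
  = (2/13)    [15 ≡ 2 mod 13]
  = -(1/13)    [13 ≡ 5 mod 8 ⇒ (2/13) = -1]
  = -1    [(1/13) = 1]
Product: (-1)·(-1) = 1.

1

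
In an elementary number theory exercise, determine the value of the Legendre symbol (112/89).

Reduce the numerator: 112 ≡ 23 (mod 89), so (112/89) = (23/89).
89 ≡ 1 (mod 4), so quadratic reciprocity gives (23/89) = (89/23). Reduce: 89 ≡ 20 (mod 23). Now have (20/23).
Factor out 2: 20 = 2^2·5. Since 23 ≡ 7 (mod 8), (2/23) = +1, and (2/23)^2 = +1. Now have (5/23).
5 ≡ 1 (mod 4), so quadratic reciprocity gives (5/23) = (23/5). Reduce: 23 ≡ 3 (mod 5). Now have (3/5).
5 ≡ 1 (mod 4), so quadratic reciprocity gives (3/5) = (5/3). Reduce: 5 ≡ 2 (mod 3). Now have (2/3).
Factor out 2: 2 = 2. Since 3 ≡ 3 (mod 8), (2/3) = -1. Now have -(1/3).
(1/3) = 1. Collecting the sign factors: -1.

-1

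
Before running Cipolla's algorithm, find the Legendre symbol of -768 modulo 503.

-1

Pull out -1: (-768 / 503) = (-1 / 503)·(768 / 503). Since 503 ≡ 3 (mod 4), (-1 / 503) = -1. Now have -(768 / 503).
Reduce the numerator: 768 ≡ 265 (mod 503), so (768 / 503) = (265 / 503).
265 ≡ 1 (mod 4), so quadratic reciprocity gives (265 / 503) = (503 / 265). Reduce: 503 ≡ 238 (mod 265). Now have -(238 / 265).
Factor out 2: 238 = 2·119. Since 265 ≡ 1 (mod 8), (2 / 265) = +1. Now have -(119 / 265).
265 ≡ 1 (mod 4), so quadratic reciprocity gives (119 / 265) = (265 / 119). Reduce: 265 ≡ 27 (mod 119). Now have -(27 / 119).
Both 27 ≡ 3 and 119 ≡ 3 (mod 4), so reciprocity gives (27 / 119) = -(119 / 27). Reduce: 119 ≡ 11 (mod 27). Now have (11 / 27).
Both 11 ≡ 3 and 27 ≡ 3 (mod 4), so reciprocity gives (11 / 27) = -(27 / 11). Reduce: 27 ≡ 5 (mod 11). Now have -(5 / 11).
5 ≡ 1 (mod 4), so quadratic reciprocity gives (5 / 11) = (11 / 5). Reduce: 11 ≡ 1 (mod 5). Now have -(1 / 5).
(1 / 5) = 1. Collecting the sign factors: -1.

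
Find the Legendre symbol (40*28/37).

1

By multiplicativity, (40·28/37) = (40/37)·(28/37).
First factor (40/37):
(40/37)
  = (3/37)    [40 ≡ 3 mod 37]
  = (37/3)    [QR: 37 ≡ 1 mod 4, sign kept]
  = (1/3)    [37 ≡ 1 mod 3]
  = 1    [(1/3) = 1]
Second factor (28/37):
(28/37)
  = (7/37)    [37 ≡ 5 mod 8 ⇒ (2/37)^2 = +1]
  = (37/7)    [QR: 37 ≡ 1 mod 4, sign kept]
  = (2/7)    [37 ≡ 2 mod 7]
  = (1/7)    [7 ≡ 7 mod 8 ⇒ (2/7) = +1]
  = 1    [(1/7) = 1]
Product: (1)·(1) = 1.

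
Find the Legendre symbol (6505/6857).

1

6505 ≡ 1 (mod 4), so quadratic reciprocity gives (6505/6857) = (6857/6505). Reduce: 6857 ≡ 352 (mod 6505). Now have (352/6505).
Factor out 2: 352 = 2^5·11. Since 6505 ≡ 1 (mod 8), (2/6505) = +1, and (2/6505)^5 = +1. Now have (11/6505).
6505 ≡ 1 (mod 4), so quadratic reciprocity gives (11/6505) = (6505/11). Reduce: 6505 ≡ 4 (mod 11). Now have (4/11).
Factor out 2: 4 = 2^2. Since 11 ≡ 3 (mod 8), (2/11) = -1, and (2/11)^2 = +1. Now have (1/11).
(1/11) = 1. Collecting the sign factors: 1.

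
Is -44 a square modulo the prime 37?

yes

(-44/37)
  = (44/37)    [37 ≡ 1 mod 4 ⇒ (-1/37) = +1]
  = (7/37)    [44 ≡ 7 mod 37]
  = (37/7)    [QR: 37 ≡ 1 mod 4, sign kept]
  = (2/7)    [37 ≡ 2 mod 7]
  = (1/7)    [7 ≡ 7 mod 8 ⇒ (2/7) = +1]
  = 1    [(1/7) = 1]
The Legendre symbol is 1, so x^2 ≡ -44 (mod 37) has solution.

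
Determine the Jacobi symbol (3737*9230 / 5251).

-1

By multiplicativity, (3737·9230 / 5251) = (3737 / 5251)·(9230 / 5251).
First factor (3737 / 5251):
3737 ≡ 1 (mod 4), so quadratic reciprocity gives (3737 / 5251) = (5251 / 3737). Reduce: 5251 ≡ 1514 (mod 3737). Now have (1514 / 3737).
Factor out 2: 1514 = 2·757. Since 3737 ≡ 1 (mod 8), (2 / 3737) = +1. Now have (757 / 3737).
757 ≡ 1 (mod 4), so quadratic reciprocity gives (757 / 3737) = (3737 / 757). Reduce: 3737 ≡ 709 (mod 757). Now have (709 / 757).
709 ≡ 1 (mod 4), so quadratic reciprocity gives (709 / 757) = (757 / 709). Reduce: 757 ≡ 48 (mod 709). Now have (48 / 709).
Factor out 2: 48 = 2^4·3. Since 709 ≡ 5 (mod 8), (2 / 709) = -1, and (2 / 709)^4 = +1. Now have (3 / 709).
709 ≡ 1 (mod 4), so quadratic reciprocity gives (3 / 709) = (709 / 3). Reduce: 709 ≡ 1 (mod 3). Now have (1 / 3).
(1 / 3) = 1. Collecting the sign factors: 1.
Second factor (9230 / 5251):
Reduce the numerator: 9230 ≡ 3979 (mod 5251), so (9230 / 5251) = (3979 / 5251).
Both 3979 ≡ 3 and 5251 ≡ 3 (mod 4), so reciprocity gives (3979 / 5251) = -(5251 / 3979). Reduce: 5251 ≡ 1272 (mod 3979). Now have -(1272 / 3979).
Factor out 2: 1272 = 2^3·159. Since 3979 ≡ 3 (mod 8), (2 / 3979) = -1, and (2 / 3979)^3 = -1. Now have (159 / 3979).
Both 159 ≡ 3 and 3979 ≡ 3 (mod 4), so reciprocity gives (159 / 3979) = -(3979 / 159). Reduce: 3979 ≡ 4 (mod 159). Now have -(4 / 159).
Factor out 2: 4 = 2^2. Since 159 ≡ 7 (mod 8), (2 / 159) = +1, and (2 / 159)^2 = +1. Now have -(1 / 159).
(1 / 159) = 1. Collecting the sign factors: -1.
Product: (1)·(-1) = -1.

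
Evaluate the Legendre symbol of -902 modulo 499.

1

(-902|499)
  = (96|499)    [-902 ≡ 96 mod 499]
  = -(3|499)    [499 ≡ 3 mod 8 ⇒ (2|499)^5 = -1]
  = (499|3)    [QR: both ≡ 3 mod 4, sign flips]
  = (1|3)    [499 ≡ 1 mod 3]
  = 1    [(1|3) = 1]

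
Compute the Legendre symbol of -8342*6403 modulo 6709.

-1

By multiplicativity, (-8342·6403 / 6709) = (-8342 / 6709)·(6403 / 6709).
First factor (-8342 / 6709):
(-8342 / 6709)
  = (5076 / 6709)    [-8342 ≡ 5076 mod 6709]
  = (1269 / 6709)    [6709 ≡ 5 mod 8 ⇒ (2 / 6709)^2 = +1]
  = (6709 / 1269)    [QR: 1269 ≡ 1 mod 4, sign kept]
  = (364 / 1269)    [6709 ≡ 364 mod 1269]
  = (91 / 1269)    [1269 ≡ 5 mod 8 ⇒ (2 / 1269)^2 = +1]
  = (1269 / 91)    [QR: 1269 ≡ 1 mod 4, sign kept]
  = (86 / 91)    [1269 ≡ 86 mod 91]
  = -(43 / 91)    [91 ≡ 3 mod 8 ⇒ (2 / 91) = -1]
  = (91 / 43)    [QR: both ≡ 3 mod 4, sign flips]
  = (5 / 43)    [91 ≡ 5 mod 43]
  = (43 / 5)    [QR: 5 ≡ 1 mod 4, sign kept]
  = (3 / 5)    [43 ≡ 3 mod 5]
  = (5 / 3)    [QR: 5 ≡ 1 mod 4, sign kept]
  = (2 / 3)    [5 ≡ 2 mod 3]
  = -(1 / 3)    [3 ≡ 3 mod 8 ⇒ (2 / 3) = -1]
  = -1    [(1 / 3) = 1]
Second factor (6403 / 6709):
(6403 / 6709)
  = (6709 / 6403)    [QR: 6709 ≡ 1 mod 4, sign kept]
  = (306 / 6403)    [6709 ≡ 306 mod 6403]
  = -(153 / 6403)    [6403 ≡ 3 mod 8 ⇒ (2 / 6403) = -1]
  = -(6403 / 153)    [QR: 153 ≡ 1 mod 4, sign kept]
  = -(130 / 153)    [6403 ≡ 130 mod 153]
  = -(65 / 153)    [153 ≡ 1 mod 8 ⇒ (2 / 153) = +1]
  = -(153 / 65)    [QR: 65 ≡ 1 mod 4, sign kept]
  = -(23 / 65)    [153 ≡ 23 mod 65]
  = -(65 / 23)    [QR: 65 ≡ 1 mod 4, sign kept]
  = -(19 / 23)    [65 ≡ 19 mod 23]
  = (23 / 19)    [QR: both ≡ 3 mod 4, sign flips]
  = (4 / 19)    [23 ≡ 4 mod 19]
  = (1 / 19)    [19 ≡ 3 mod 8 ⇒ (2 / 19)^2 = +1]
  = 1    [(1 / 19) = 1]
Product: (-1)·(1) = -1.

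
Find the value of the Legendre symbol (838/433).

Reduce the numerator: 838 ≡ 405 (mod 433), so (838/433) = (405/433).
405 ≡ 1 (mod 4), so quadratic reciprocity gives (405/433) = (433/405). Reduce: 433 ≡ 28 (mod 405). Now have (28/405).
Factor out 2: 28 = 2^2·7. Since 405 ≡ 5 (mod 8), (2/405) = -1, and (2/405)^2 = +1. Now have (7/405).
405 ≡ 1 (mod 4), so quadratic reciprocity gives (7/405) = (405/7). Reduce: 405 ≡ 6 (mod 7). Now have (6/7).
Factor out 2: 6 = 2·3. Since 7 ≡ 7 (mod 8), (2/7) = +1. Now have (3/7).
Both 3 ≡ 3 and 7 ≡ 3 (mod 4), so reciprocity gives (3/7) = -(7/3). Reduce: 7 ≡ 1 (mod 3). Now have -(1/3).
(1/3) = 1. Collecting the sign factors: -1.

-1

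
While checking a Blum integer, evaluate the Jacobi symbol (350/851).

Factor out 2: 350 = 2·175. Since 851 ≡ 3 (mod 8), (2/851) = -1. Now have -(175/851).
Both 175 ≡ 3 and 851 ≡ 3 (mod 4), so reciprocity gives (175/851) = -(851/175). Reduce: 851 ≡ 151 (mod 175). Now have (151/175).
Both 151 ≡ 3 and 175 ≡ 3 (mod 4), so reciprocity gives (151/175) = -(175/151). Reduce: 175 ≡ 24 (mod 151). Now have -(24/151).
Factor out 2: 24 = 2^3·3. Since 151 ≡ 7 (mod 8), (2/151) = +1, and (2/151)^3 = +1. Now have -(3/151).
Both 3 ≡ 3 and 151 ≡ 3 (mod 4), so reciprocity gives (3/151) = -(151/3). Reduce: 151 ≡ 1 (mod 3). Now have (1/3).
(1/3) = 1. Collecting the sign factors: 1.

1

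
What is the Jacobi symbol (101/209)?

101 ≡ 1 (mod 4), so quadratic reciprocity gives (101/209) = (209/101). Reduce: 209 ≡ 7 (mod 101). Now have (7/101).
101 ≡ 1 (mod 4), so quadratic reciprocity gives (7/101) = (101/7). Reduce: 101 ≡ 3 (mod 7). Now have (3/7).
Both 3 ≡ 3 and 7 ≡ 3 (mod 4), so reciprocity gives (3/7) = -(7/3). Reduce: 7 ≡ 1 (mod 3). Now have -(1/3).
(1/3) = 1. Collecting the sign factors: -1.

-1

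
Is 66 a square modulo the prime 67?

no

Factor out 2: 66 = 2·33. Since 67 ≡ 3 (mod 8), (2/67) = -1. Now have -(33/67).
33 ≡ 1 (mod 4), so quadratic reciprocity gives (33/67) = (67/33). Reduce: 67 ≡ 1 (mod 33). Now have -(1/33).
(1/33) = 1. Collecting the sign factors: -1.
The Legendre symbol is -1, so x^2 ≡ 66 (mod 67) has no solution.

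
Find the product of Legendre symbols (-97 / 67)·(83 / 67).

By multiplicativity, (-97·83 / 67) = (-97 / 67)·(83 / 67).
First factor (-97 / 67):
Reduce the numerator: -97 ≡ 37 (mod 67), so (-97 / 67) = (37 / 67).
37 ≡ 1 (mod 4), so quadratic reciprocity gives (37 / 67) = (67 / 37). Reduce: 67 ≡ 30 (mod 37). Now have (30 / 37).
Factor out 2: 30 = 2·15. Since 37 ≡ 5 (mod 8), (2 / 37) = -1. Now have -(15 / 37).
37 ≡ 1 (mod 4), so quadratic reciprocity gives (15 / 37) = (37 / 15). Reduce: 37 ≡ 7 (mod 15). Now have -(7 / 15).
Both 7 ≡ 3 and 15 ≡ 3 (mod 4), so reciprocity gives (7 / 15) = -(15 / 7). Reduce: 15 ≡ 1 (mod 7). Now have (1 / 7).
(1 / 7) = 1. Collecting the sign factors: 1.
Second factor (83 / 67):
Reduce the numerator: 83 ≡ 16 (mod 67), so (83 / 67) = (16 / 67).
Factor out 2: 16 = 2^4. Since 67 ≡ 3 (mod 8), (2 / 67) = -1, and (2 / 67)^4 = +1. Now have (1 / 67).
(1 / 67) = 1. Collecting the sign factors: 1.
Product: (1)·(1) = 1.

1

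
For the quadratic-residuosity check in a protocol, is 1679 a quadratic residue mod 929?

no

(1679|929)
  = (750|929)    [1679 ≡ 750 mod 929]
  = (375|929)    [929 ≡ 1 mod 8 ⇒ (2|929) = +1]
  = (929|375)    [QR: 929 ≡ 1 mod 4, sign kept]
  = (179|375)    [929 ≡ 179 mod 375]
  = -(375|179)    [QR: both ≡ 3 mod 4, sign flips]
  = -(17|179)    [375 ≡ 17 mod 179]
  = -(179|17)    [QR: 17 ≡ 1 mod 4, sign kept]
  = -(9|17)    [179 ≡ 9 mod 17]
  = -(17|9)    [QR: 9 ≡ 1 mod 4, sign kept]
  = -(8|9)    [17 ≡ 8 mod 9]
  = -(1|9)    [9 ≡ 1 mod 8 ⇒ (2|9)^3 = +1]
  = -1    [(1|9) = 1]
The Legendre symbol is -1, so x^2 ≡ 1679 (mod 929) has no solution.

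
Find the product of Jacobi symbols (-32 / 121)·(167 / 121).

By multiplicativity, (-32·167 / 121) = (-32 / 121)·(167 / 121).
First factor (-32 / 121):
Reduce the numerator: -32 ≡ 89 (mod 121), so (-32 / 121) = (89 / 121).
89 ≡ 1 (mod 4), so quadratic reciprocity gives (89 / 121) = (121 / 89). Reduce: 121 ≡ 32 (mod 89). Now have (32 / 89).
Factor out 2: 32 = 2^5. Since 89 ≡ 1 (mod 8), (2 / 89) = +1, and (2 / 89)^5 = +1. Now have (1 / 89).
(1 / 89) = 1. Collecting the sign factors: 1.
Second factor (167 / 121):
Reduce the numerator: 167 ≡ 46 (mod 121), so (167 / 121) = (46 / 121).
Factor out 2: 46 = 2·23. Since 121 ≡ 1 (mod 8), (2 / 121) = +1. Now have (23 / 121).
121 ≡ 1 (mod 4), so quadratic reciprocity gives (23 / 121) = (121 / 23). Reduce: 121 ≡ 6 (mod 23). Now have (6 / 23).
Factor out 2: 6 = 2·3. Since 23 ≡ 7 (mod 8), (2 / 23) = +1. Now have (3 / 23).
Both 3 ≡ 3 and 23 ≡ 3 (mod 4), so reciprocity gives (3 / 23) = -(23 / 3). Reduce: 23 ≡ 2 (mod 3). Now have -(2 / 3).
Factor out 2: 2 = 2. Since 3 ≡ 3 (mod 8), (2 / 3) = -1. Now have (1 / 3).
(1 / 3) = 1. Collecting the sign factors: 1.
Product: (1)·(1) = 1.

1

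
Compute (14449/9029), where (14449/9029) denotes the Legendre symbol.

Reduce the numerator: 14449 ≡ 5420 (mod 9029), so (14449/9029) = (5420/9029).
Factor out 2: 5420 = 2^2·1355. Since 9029 ≡ 5 (mod 8), (2/9029) = -1, and (2/9029)^2 = +1. Now have (1355/9029).
9029 ≡ 1 (mod 4), so quadratic reciprocity gives (1355/9029) = (9029/1355). Reduce: 9029 ≡ 899 (mod 1355). Now have (899/1355).
Both 899 ≡ 3 and 1355 ≡ 3 (mod 4), so reciprocity gives (899/1355) = -(1355/899). Reduce: 1355 ≡ 456 (mod 899). Now have -(456/899).
Factor out 2: 456 = 2^3·57. Since 899 ≡ 3 (mod 8), (2/899) = -1, and (2/899)^3 = -1. Now have (57/899).
57 ≡ 1 (mod 4), so quadratic reciprocity gives (57/899) = (899/57). Reduce: 899 ≡ 44 (mod 57). Now have (44/57).
Factor out 2: 44 = 2^2·11. Since 57 ≡ 1 (mod 8), (2/57) = +1, and (2/57)^2 = +1. Now have (11/57).
57 ≡ 1 (mod 4), so quadratic reciprocity gives (11/57) = (57/11). Reduce: 57 ≡ 2 (mod 11). Now have (2/11).
Factor out 2: 2 = 2. Since 11 ≡ 3 (mod 8), (2/11) = -1. Now have -(1/11).
(1/11) = 1. Collecting the sign factors: -1.

-1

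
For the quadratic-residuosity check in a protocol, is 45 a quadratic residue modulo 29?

yes

(45/29)
  = (16/29)    [45 ≡ 16 mod 29]
  = (1/29)    [29 ≡ 5 mod 8 ⇒ (2/29)^4 = +1]
  = 1    [(1/29) = 1]
(45/29) = 1, and 29 is prime, so 45 is a quadratic residue mod 29.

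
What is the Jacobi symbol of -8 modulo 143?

-1

(-8 / 143)
  = (135 / 143)    [-8 ≡ 135 mod 143]
  = -(143 / 135)    [QR: both ≡ 3 mod 4, sign flips]
  = -(8 / 135)    [143 ≡ 8 mod 135]
  = -(1 / 135)    [135 ≡ 7 mod 8 ⇒ (2 / 135)^3 = +1]
  = -1    [(1 / 135) = 1]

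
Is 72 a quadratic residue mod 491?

Factor out 2: 72 = 2^3·9. Since 491 ≡ 3 (mod 8), (2/491) = -1, and (2/491)^3 = -1. Now have -(9/491).
9 ≡ 1 (mod 4), so quadratic reciprocity gives (9/491) = (491/9). Reduce: 491 ≡ 5 (mod 9). Now have -(5/9).
5 ≡ 1 (mod 4), so quadratic reciprocity gives (5/9) = (9/5). Reduce: 9 ≡ 4 (mod 5). Now have -(4/5).
Factor out 2: 4 = 2^2. Since 5 ≡ 5 (mod 8), (2/5) = -1, and (2/5)^2 = +1. Now have -(1/5).
(1/5) = 1. Collecting the sign factors: -1.
The Legendre symbol is -1, so x^2 ≡ 72 (mod 491) has no solution.

no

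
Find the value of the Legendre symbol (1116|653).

(1116|653)
  = (463|653)    [1116 ≡ 463 mod 653]
  = (653|463)    [QR: 653 ≡ 1 mod 4, sign kept]
  = (190|463)    [653 ≡ 190 mod 463]
  = (95|463)    [463 ≡ 7 mod 8 ⇒ (2|463) = +1]
  = -(463|95)    [QR: both ≡ 3 mod 4, sign flips]
  = -(83|95)    [463 ≡ 83 mod 95]
  = (95|83)    [QR: both ≡ 3 mod 4, sign flips]
  = (12|83)    [95 ≡ 12 mod 83]
  = (3|83)    [83 ≡ 3 mod 8 ⇒ (2|83)^2 = +1]
  = -(83|3)    [QR: both ≡ 3 mod 4, sign flips]
  = -(2|3)    [83 ≡ 2 mod 3]
  = (1|3)    [3 ≡ 3 mod 8 ⇒ (2|3) = -1]
  = 1    [(1|3) = 1]

1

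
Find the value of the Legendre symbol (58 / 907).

Factor out 2: 58 = 2·29. Since 907 ≡ 3 (mod 8), (2 / 907) = -1. Now have -(29 / 907).
29 ≡ 1 (mod 4), so quadratic reciprocity gives (29 / 907) = (907 / 29). Reduce: 907 ≡ 8 (mod 29). Now have -(8 / 29).
Factor out 2: 8 = 2^3. Since 29 ≡ 5 (mod 8), (2 / 29) = -1, and (2 / 29)^3 = -1. Now have (1 / 29).
(1 / 29) = 1. Collecting the sign factors: 1.

1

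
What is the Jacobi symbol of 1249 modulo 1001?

(1249/1001)
  = (248/1001)    [1249 ≡ 248 mod 1001]
  = (31/1001)    [1001 ≡ 1 mod 8 ⇒ (2/1001)^3 = +1]
  = (1001/31)    [QR: 1001 ≡ 1 mod 4, sign kept]
  = (9/31)    [1001 ≡ 9 mod 31]
  = (31/9)    [QR: 9 ≡ 1 mod 4, sign kept]
  = (4/9)    [31 ≡ 4 mod 9]
  = (1/9)    [9 ≡ 1 mod 8 ⇒ (2/9)^2 = +1]
  = 1    [(1/9) = 1]

1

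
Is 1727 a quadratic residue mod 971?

Reduce the numerator: 1727 ≡ 756 (mod 971), so (1727/971) = (756/971).
Factor out 2: 756 = 2^2·189. Since 971 ≡ 3 (mod 8), (2/971) = -1, and (2/971)^2 = +1. Now have (189/971).
189 ≡ 1 (mod 4), so quadratic reciprocity gives (189/971) = (971/189). Reduce: 971 ≡ 26 (mod 189). Now have (26/189).
Factor out 2: 26 = 2·13. Since 189 ≡ 5 (mod 8), (2/189) = -1. Now have -(13/189).
13 ≡ 1 (mod 4), so quadratic reciprocity gives (13/189) = (189/13). Reduce: 189 ≡ 7 (mod 13). Now have -(7/13).
13 ≡ 1 (mod 4), so quadratic reciprocity gives (7/13) = (13/7). Reduce: 13 ≡ 6 (mod 7). Now have -(6/7).
Factor out 2: 6 = 2·3. Since 7 ≡ 7 (mod 8), (2/7) = +1. Now have -(3/7).
Both 3 ≡ 3 and 7 ≡ 3 (mod 4), so reciprocity gives (3/7) = -(7/3). Reduce: 7 ≡ 1 (mod 3). Now have (1/3).
(1/3) = 1. Collecting the sign factors: 1.
(1727/971) = 1, and 971 is prime, so 1727 is a quadratic residue mod 971.

yes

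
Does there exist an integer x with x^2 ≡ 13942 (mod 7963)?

Reduce the numerator: 13942 ≡ 5979 (mod 7963), so (13942/7963) = (5979/7963).
Both 5979 ≡ 3 and 7963 ≡ 3 (mod 4), so reciprocity gives (5979/7963) = -(7963/5979). Reduce: 7963 ≡ 1984 (mod 5979). Now have -(1984/5979).
Factor out 2: 1984 = 2^6·31. Since 5979 ≡ 3 (mod 8), (2/5979) = -1, and (2/5979)^6 = +1. Now have -(31/5979).
Both 31 ≡ 3 and 5979 ≡ 3 (mod 4), so reciprocity gives (31/5979) = -(5979/31). Reduce: 5979 ≡ 27 (mod 31). Now have (27/31).
Both 27 ≡ 3 and 31 ≡ 3 (mod 4), so reciprocity gives (27/31) = -(31/27). Reduce: 31 ≡ 4 (mod 27). Now have -(4/27).
Factor out 2: 4 = 2^2. Since 27 ≡ 3 (mod 8), (2/27) = -1, and (2/27)^2 = +1. Now have -(1/27).
(1/27) = 1. Collecting the sign factors: -1.
The Legendre symbol is -1, so x^2 ≡ 13942 (mod 7963) has no solution.

no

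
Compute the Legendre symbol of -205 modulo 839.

1

(-205|839)
  = (634|839)    [-205 ≡ 634 mod 839]
  = (317|839)    [839 ≡ 7 mod 8 ⇒ (2|839) = +1]
  = (839|317)    [QR: 317 ≡ 1 mod 4, sign kept]
  = (205|317)    [839 ≡ 205 mod 317]
  = (317|205)    [QR: 205 ≡ 1 mod 4, sign kept]
  = (112|205)    [317 ≡ 112 mod 205]
  = (7|205)    [205 ≡ 5 mod 8 ⇒ (2|205)^4 = +1]
  = (205|7)    [QR: 205 ≡ 1 mod 4, sign kept]
  = (2|7)    [205 ≡ 2 mod 7]
  = (1|7)    [7 ≡ 7 mod 8 ⇒ (2|7) = +1]
  = 1    [(1|7) = 1]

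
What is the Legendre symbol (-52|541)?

-1

(-52|541)
  = (489|541)    [-52 ≡ 489 mod 541]
  = (541|489)    [QR: 489 ≡ 1 mod 4, sign kept]
  = (52|489)    [541 ≡ 52 mod 489]
  = (13|489)    [489 ≡ 1 mod 8 ⇒ (2|489)^2 = +1]
  = (489|13)    [QR: 13 ≡ 1 mod 4, sign kept]
  = (8|13)    [489 ≡ 8 mod 13]
  = -(1|13)    [13 ≡ 5 mod 8 ⇒ (2|13)^3 = -1]
  = -1    [(1|13) = 1]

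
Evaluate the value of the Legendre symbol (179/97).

Reduce the numerator: 179 ≡ 82 (mod 97), so (179/97) = (82/97).
Factor out 2: 82 = 2·41. Since 97 ≡ 1 (mod 8), (2/97) = +1. Now have (41/97).
41 ≡ 1 (mod 4), so quadratic reciprocity gives (41/97) = (97/41). Reduce: 97 ≡ 15 (mod 41). Now have (15/41).
41 ≡ 1 (mod 4), so quadratic reciprocity gives (15/41) = (41/15). Reduce: 41 ≡ 11 (mod 15). Now have (11/15).
Both 11 ≡ 3 and 15 ≡ 3 (mod 4), so reciprocity gives (11/15) = -(15/11). Reduce: 15 ≡ 4 (mod 11). Now have -(4/11).
Factor out 2: 4 = 2^2. Since 11 ≡ 3 (mod 8), (2/11) = -1, and (2/11)^2 = +1. Now have -(1/11).
(1/11) = 1. Collecting the sign factors: -1.

-1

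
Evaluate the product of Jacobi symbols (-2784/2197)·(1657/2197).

By multiplicativity, (-2784·1657/2197) = (-2784/2197)·(1657/2197).
First factor (-2784/2197):
Pull out -1: (-2784/2197) = (-1/2197)·(2784/2197). Since 2197 ≡ 1 (mod 4), (-1/2197) = +1. Now have (2784/2197).
Reduce the numerator: 2784 ≡ 587 (mod 2197), so (2784/2197) = (587/2197).
2197 ≡ 1 (mod 4), so quadratic reciprocity gives (587/2197) = (2197/587). Reduce: 2197 ≡ 436 (mod 587). Now have (436/587).
Factor out 2: 436 = 2^2·109. Since 587 ≡ 3 (mod 8), (2/587) = -1, and (2/587)^2 = +1. Now have (109/587).
109 ≡ 1 (mod 4), so quadratic reciprocity gives (109/587) = (587/109). Reduce: 587 ≡ 42 (mod 109). Now have (42/109).
Factor out 2: 42 = 2·21. Since 109 ≡ 5 (mod 8), (2/109) = -1. Now have -(21/109).
21 ≡ 1 (mod 4), so quadratic reciprocity gives (21/109) = (109/21). Reduce: 109 ≡ 4 (mod 21). Now have -(4/21).
Factor out 2: 4 = 2^2. Since 21 ≡ 5 (mod 8), (2/21) = -1, and (2/21)^2 = +1. Now have -(1/21).
(1/21) = 1. Collecting the sign factors: -1.
Second factor (1657/2197):
1657 ≡ 1 (mod 4), so quadratic reciprocity gives (1657/2197) = (2197/1657). Reduce: 2197 ≡ 540 (mod 1657). Now have (540/1657).
Factor out 2: 540 = 2^2·135. Since 1657 ≡ 1 (mod 8), (2/1657) = +1, and (2/1657)^2 = +1. Now have (135/1657).
1657 ≡ 1 (mod 4), so quadratic reciprocity gives (135/1657) = (1657/135). Reduce: 1657 ≡ 37 (mod 135). Now have (37/135).
37 ≡ 1 (mod 4), so quadratic reciprocity gives (37/135) = (135/37). Reduce: 135 ≡ 24 (mod 37). Now have (24/37).
Factor out 2: 24 = 2^3·3. Since 37 ≡ 5 (mod 8), (2/37) = -1, and (2/37)^3 = -1. Now have -(3/37).
37 ≡ 1 (mod 4), so quadratic reciprocity gives (3/37) = (37/3). Reduce: 37 ≡ 1 (mod 3). Now have -(1/3).
(1/3) = 1. Collecting the sign factors: -1.
Product: (-1)·(-1) = 1.

1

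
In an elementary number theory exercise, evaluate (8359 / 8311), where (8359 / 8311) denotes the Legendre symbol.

Reduce the numerator: 8359 ≡ 48 (mod 8311), so (8359 / 8311) = (48 / 8311).
Factor out 2: 48 = 2^4·3. Since 8311 ≡ 7 (mod 8), (2 / 8311) = +1, and (2 / 8311)^4 = +1. Now have (3 / 8311).
Both 3 ≡ 3 and 8311 ≡ 3 (mod 4), so reciprocity gives (3 / 8311) = -(8311 / 3). Reduce: 8311 ≡ 1 (mod 3). Now have -(1 / 3).
(1 / 3) = 1. Collecting the sign factors: -1.

-1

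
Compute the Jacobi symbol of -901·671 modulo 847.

0

By multiplicativity, (-901·671/847) = (-901/847)·(671/847).
First factor (-901/847):
(-901/847)
  = -(901/847)    [847 ≡ 3 mod 4 ⇒ (-1/847) = -1]
  = -(54/847)    [901 ≡ 54 mod 847]
  = -(27/847)    [847 ≡ 7 mod 8 ⇒ (2/847) = +1]
  = (847/27)    [QR: both ≡ 3 mod 4, sign flips]
  = (10/27)    [847 ≡ 10 mod 27]
  = -(5/27)    [27 ≡ 3 mod 8 ⇒ (2/27) = -1]
  = -(27/5)    [QR: 5 ≡ 1 mod 4, sign kept]
  = -(2/5)    [27 ≡ 2 mod 5]
  = (1/5)    [5 ≡ 5 mod 8 ⇒ (2/5) = -1]
  = 1    [(1/5) = 1]
Second factor (671/847):
(671/847)
  = -(847/671)    [QR: both ≡ 3 mod 4, sign flips]
  = -(176/671)    [847 ≡ 176 mod 671]
  = -(11/671)    [671 ≡ 7 mod 8 ⇒ (2/671)^4 = +1]
  = (671/11)    [QR: both ≡ 3 mod 4, sign flips]
  = (0/11)    [671 ≡ 0 mod 11]
  = 0    [numerator 0, gcd > 1]
Product: (1)·(0) = 0.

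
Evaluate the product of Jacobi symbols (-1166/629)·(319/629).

-1

By multiplicativity, (-1166·319/629) = (-1166/629)·(319/629).
First factor (-1166/629):
(-1166/629)
  = (1166/629)    [629 ≡ 1 mod 4 ⇒ (-1/629) = +1]
  = (537/629)    [1166 ≡ 537 mod 629]
  = (629/537)    [QR: 537 ≡ 1 mod 4, sign kept]
  = (92/537)    [629 ≡ 92 mod 537]
  = (23/537)    [537 ≡ 1 mod 8 ⇒ (2/537)^2 = +1]
  = (537/23)    [QR: 537 ≡ 1 mod 4, sign kept]
  = (8/23)    [537 ≡ 8 mod 23]
  = (1/23)    [23 ≡ 7 mod 8 ⇒ (2/23)^3 = +1]
  = 1    [(1/23) = 1]
Second factor (319/629):
(319/629)
  = (629/319)    [QR: 629 ≡ 1 mod 4, sign kept]
  = (310/319)    [629 ≡ 310 mod 319]
  = (155/319)    [319 ≡ 7 mod 8 ⇒ (2/319) = +1]
  = -(319/155)    [QR: both ≡ 3 mod 4, sign flips]
  = -(9/155)    [319 ≡ 9 mod 155]
  = -(155/9)    [QR: 9 ≡ 1 mod 4, sign kept]
  = -(2/9)    [155 ≡ 2 mod 9]
  = -(1/9)    [9 ≡ 1 mod 8 ⇒ (2/9) = +1]
  = -1    [(1/9) = 1]
Product: (1)·(-1) = -1.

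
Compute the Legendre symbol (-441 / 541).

1

Pull out -1: (-441 / 541) = (-1 / 541)·(441 / 541). Since 541 ≡ 1 (mod 4), (-1 / 541) = +1. Now have (441 / 541).
441 ≡ 1 (mod 4), so quadratic reciprocity gives (441 / 541) = (541 / 441). Reduce: 541 ≡ 100 (mod 441). Now have (100 / 441).
Factor out 2: 100 = 2^2·25. Since 441 ≡ 1 (mod 8), (2 / 441) = +1, and (2 / 441)^2 = +1. Now have (25 / 441).
25 ≡ 1 (mod 4), so quadratic reciprocity gives (25 / 441) = (441 / 25). Reduce: 441 ≡ 16 (mod 25). Now have (16 / 25).
Factor out 2: 16 = 2^4. Since 25 ≡ 1 (mod 8), (2 / 25) = +1, and (2 / 25)^4 = +1. Now have (1 / 25).
(1 / 25) = 1. Collecting the sign factors: 1.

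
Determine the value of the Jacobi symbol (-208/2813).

(-208/2813)
  = (208/2813)    [2813 ≡ 1 mod 4 ⇒ (-1/2813) = +1]
  = (13/2813)    [2813 ≡ 5 mod 8 ⇒ (2/2813)^4 = +1]
  = (2813/13)    [QR: 13 ≡ 1 mod 4, sign kept]
  = (5/13)    [2813 ≡ 5 mod 13]
  = (13/5)    [QR: 5 ≡ 1 mod 4, sign kept]
  = (3/5)    [13 ≡ 3 mod 5]
  = (5/3)    [QR: 5 ≡ 1 mod 4, sign kept]
  = (2/3)    [5 ≡ 2 mod 3]
  = -(1/3)    [3 ≡ 3 mod 8 ⇒ (2/3) = -1]
  = -1    [(1/3) = 1]

-1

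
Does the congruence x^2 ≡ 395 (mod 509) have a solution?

no

509 ≡ 1 (mod 4), so quadratic reciprocity gives (395/509) = (509/395). Reduce: 509 ≡ 114 (mod 395). Now have (114/395).
Factor out 2: 114 = 2·57. Since 395 ≡ 3 (mod 8), (2/395) = -1. Now have -(57/395).
57 ≡ 1 (mod 4), so quadratic reciprocity gives (57/395) = (395/57). Reduce: 395 ≡ 53 (mod 57). Now have -(53/57).
53 ≡ 1 (mod 4), so quadratic reciprocity gives (53/57) = (57/53). Reduce: 57 ≡ 4 (mod 53). Now have -(4/53).
Factor out 2: 4 = 2^2. Since 53 ≡ 5 (mod 8), (2/53) = -1, and (2/53)^2 = +1. Now have -(1/53).
(1/53) = 1. Collecting the sign factors: -1.
(395/509) = -1, and 509 is prime, so 395 is not a quadratic residue mod 509.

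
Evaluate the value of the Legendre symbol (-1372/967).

1

(-1372/967)
  = (562/967)    [-1372 ≡ 562 mod 967]
  = (281/967)    [967 ≡ 7 mod 8 ⇒ (2/967) = +1]
  = (967/281)    [QR: 281 ≡ 1 mod 4, sign kept]
  = (124/281)    [967 ≡ 124 mod 281]
  = (31/281)    [281 ≡ 1 mod 8 ⇒ (2/281)^2 = +1]
  = (281/31)    [QR: 281 ≡ 1 mod 4, sign kept]
  = (2/31)    [281 ≡ 2 mod 31]
  = (1/31)    [31 ≡ 7 mod 8 ⇒ (2/31) = +1]
  = 1    [(1/31) = 1]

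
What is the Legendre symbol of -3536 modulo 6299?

Reduce the numerator: -3536 ≡ 2763 (mod 6299), so (-3536/6299) = (2763/6299).
Both 2763 ≡ 3 and 6299 ≡ 3 (mod 4), so reciprocity gives (2763/6299) = -(6299/2763). Reduce: 6299 ≡ 773 (mod 2763). Now have -(773/2763).
773 ≡ 1 (mod 4), so quadratic reciprocity gives (773/2763) = (2763/773). Reduce: 2763 ≡ 444 (mod 773). Now have -(444/773).
Factor out 2: 444 = 2^2·111. Since 773 ≡ 5 (mod 8), (2/773) = -1, and (2/773)^2 = +1. Now have -(111/773).
773 ≡ 1 (mod 4), so quadratic reciprocity gives (111/773) = (773/111). Reduce: 773 ≡ 107 (mod 111). Now have -(107/111).
Both 107 ≡ 3 and 111 ≡ 3 (mod 4), so reciprocity gives (107/111) = -(111/107). Reduce: 111 ≡ 4 (mod 107). Now have (4/107).
Factor out 2: 4 = 2^2. Since 107 ≡ 3 (mod 8), (2/107) = -1, and (2/107)^2 = +1. Now have (1/107).
(1/107) = 1. Collecting the sign factors: 1.

1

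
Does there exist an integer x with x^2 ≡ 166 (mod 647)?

yes

Factor out 2: 166 = 2·83. Since 647 ≡ 7 (mod 8), (2|647) = +1. Now have (83|647).
Both 83 ≡ 3 and 647 ≡ 3 (mod 4), so reciprocity gives (83|647) = -(647|83). Reduce: 647 ≡ 66 (mod 83). Now have -(66|83).
Factor out 2: 66 = 2·33. Since 83 ≡ 3 (mod 8), (2|83) = -1. Now have (33|83).
33 ≡ 1 (mod 4), so quadratic reciprocity gives (33|83) = (83|33). Reduce: 83 ≡ 17 (mod 33). Now have (17|33).
17 ≡ 1 (mod 4), so quadratic reciprocity gives (17|33) = (33|17). Reduce: 33 ≡ 16 (mod 17). Now have (16|17).
Factor out 2: 16 = 2^4. Since 17 ≡ 1 (mod 8), (2|17) = +1, and (2|17)^4 = +1. Now have (1|17).
(1|17) = 1. Collecting the sign factors: 1.
(166|647) = 1, and 647 is prime, so 166 is a quadratic residue mod 647.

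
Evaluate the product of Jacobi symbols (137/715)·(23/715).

-1

By multiplicativity, (137·23/715) = (137/715)·(23/715).
First factor (137/715):
(137/715)
  = (715/137)    [QR: 137 ≡ 1 mod 4, sign kept]
  = (30/137)    [715 ≡ 30 mod 137]
  = (15/137)    [137 ≡ 1 mod 8 ⇒ (2/137) = +1]
  = (137/15)    [QR: 137 ≡ 1 mod 4, sign kept]
  = (2/15)    [137 ≡ 2 mod 15]
  = (1/15)    [15 ≡ 7 mod 8 ⇒ (2/15) = +1]
  = 1    [(1/15) = 1]
Second factor (23/715):
(23/715)
  = -(715/23)    [QR: both ≡ 3 mod 4, sign flips]
  = -(2/23)    [715 ≡ 2 mod 23]
  = -(1/23)    [23 ≡ 7 mod 8 ⇒ (2/23) = +1]
  = -1    [(1/23) = 1]
Product: (1)·(-1) = -1.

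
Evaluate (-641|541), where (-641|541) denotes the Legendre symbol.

(-641|541)
  = (441|541)    [-641 ≡ 441 mod 541]
  = (541|441)    [QR: 441 ≡ 1 mod 4, sign kept]
  = (100|441)    [541 ≡ 100 mod 441]
  = (25|441)    [441 ≡ 1 mod 8 ⇒ (2|441)^2 = +1]
  = (441|25)    [QR: 25 ≡ 1 mod 4, sign kept]
  = (16|25)    [441 ≡ 16 mod 25]
  = (1|25)    [25 ≡ 1 mod 8 ⇒ (2|25)^4 = +1]
  = 1    [(1|25) = 1]

1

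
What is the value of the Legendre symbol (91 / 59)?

Reduce the numerator: 91 ≡ 32 (mod 59), so (91 / 59) = (32 / 59).
Factor out 2: 32 = 2^5. Since 59 ≡ 3 (mod 8), (2 / 59) = -1, and (2 / 59)^5 = -1. Now have -(1 / 59).
(1 / 59) = 1. Collecting the sign factors: -1.

-1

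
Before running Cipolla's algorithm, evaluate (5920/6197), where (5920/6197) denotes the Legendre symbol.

-1

(5920/6197)
  = -(185/6197)    [6197 ≡ 5 mod 8 ⇒ (2/6197)^5 = -1]
  = -(6197/185)    [QR: 185 ≡ 1 mod 4, sign kept]
  = -(92/185)    [6197 ≡ 92 mod 185]
  = -(23/185)    [185 ≡ 1 mod 8 ⇒ (2/185)^2 = +1]
  = -(185/23)    [QR: 185 ≡ 1 mod 4, sign kept]
  = -(1/23)    [185 ≡ 1 mod 23]
  = -1    [(1/23) = 1]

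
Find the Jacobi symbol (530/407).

-1

(530/407)
  = (123/407)    [530 ≡ 123 mod 407]
  = -(407/123)    [QR: both ≡ 3 mod 4, sign flips]
  = -(38/123)    [407 ≡ 38 mod 123]
  = (19/123)    [123 ≡ 3 mod 8 ⇒ (2/123) = -1]
  = -(123/19)    [QR: both ≡ 3 mod 4, sign flips]
  = -(9/19)    [123 ≡ 9 mod 19]
  = -(19/9)    [QR: 9 ≡ 1 mod 4, sign kept]
  = -(1/9)    [19 ≡ 1 mod 9]
  = -1    [(1/9) = 1]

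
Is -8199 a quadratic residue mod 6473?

Reduce the numerator: -8199 ≡ 4747 (mod 6473), so (-8199/6473) = (4747/6473).
6473 ≡ 1 (mod 4), so quadratic reciprocity gives (4747/6473) = (6473/4747). Reduce: 6473 ≡ 1726 (mod 4747). Now have (1726/4747).
Factor out 2: 1726 = 2·863. Since 4747 ≡ 3 (mod 8), (2/4747) = -1. Now have -(863/4747).
Both 863 ≡ 3 and 4747 ≡ 3 (mod 4), so reciprocity gives (863/4747) = -(4747/863). Reduce: 4747 ≡ 432 (mod 863). Now have (432/863).
Factor out 2: 432 = 2^4·27. Since 863 ≡ 7 (mod 8), (2/863) = +1, and (2/863)^4 = +1. Now have (27/863).
Both 27 ≡ 3 and 863 ≡ 3 (mod 4), so reciprocity gives (27/863) = -(863/27). Reduce: 863 ≡ 26 (mod 27). Now have -(26/27).
Factor out 2: 26 = 2·13. Since 27 ≡ 3 (mod 8), (2/27) = -1. Now have (13/27).
13 ≡ 1 (mod 4), so quadratic reciprocity gives (13/27) = (27/13). Reduce: 27 ≡ 1 (mod 13). Now have (1/13).
(1/13) = 1. Collecting the sign factors: 1.
The Legendre symbol is 1, so x^2 ≡ -8199 (mod 6473) has solution.

yes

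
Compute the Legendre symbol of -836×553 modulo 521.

By multiplicativity, (-836·553/521) = (-836/521)·(553/521).
First factor (-836/521):
Reduce the numerator: -836 ≡ 206 (mod 521), so (-836/521) = (206/521).
Factor out 2: 206 = 2·103. Since 521 ≡ 1 (mod 8), (2/521) = +1. Now have (103/521).
521 ≡ 1 (mod 4), so quadratic reciprocity gives (103/521) = (521/103). Reduce: 521 ≡ 6 (mod 103). Now have (6/103).
Factor out 2: 6 = 2·3. Since 103 ≡ 7 (mod 8), (2/103) = +1. Now have (3/103).
Both 3 ≡ 3 and 103 ≡ 3 (mod 4), so reciprocity gives (3/103) = -(103/3). Reduce: 103 ≡ 1 (mod 3). Now have -(1/3).
(1/3) = 1. Collecting the sign factors: -1.
Second factor (553/521):
Reduce the numerator: 553 ≡ 32 (mod 521), so (553/521) = (32/521).
Factor out 2: 32 = 2^5. Since 521 ≡ 1 (mod 8), (2/521) = +1, and (2/521)^5 = +1. Now have (1/521).
(1/521) = 1. Collecting the sign factors: 1.
Product: (-1)·(1) = -1.

-1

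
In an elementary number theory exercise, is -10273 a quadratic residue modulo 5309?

yes

(-10273/5309)
  = (345/5309)    [-10273 ≡ 345 mod 5309]
  = (5309/345)    [QR: 345 ≡ 1 mod 4, sign kept]
  = (134/345)    [5309 ≡ 134 mod 345]
  = (67/345)    [345 ≡ 1 mod 8 ⇒ (2/345) = +1]
  = (345/67)    [QR: 345 ≡ 1 mod 4, sign kept]
  = (10/67)    [345 ≡ 10 mod 67]
  = -(5/67)    [67 ≡ 3 mod 8 ⇒ (2/67) = -1]
  = -(67/5)    [QR: 5 ≡ 1 mod 4, sign kept]
  = -(2/5)    [67 ≡ 2 mod 5]
  = (1/5)    [5 ≡ 5 mod 8 ⇒ (2/5) = -1]
  = 1    [(1/5) = 1]
The Legendre symbol is 1, so x^2 ≡ -10273 (mod 5309) has solution.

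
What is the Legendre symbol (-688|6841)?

Reduce the numerator: -688 ≡ 6153 (mod 6841), so (-688|6841) = (6153|6841).
6153 ≡ 1 (mod 4), so quadratic reciprocity gives (6153|6841) = (6841|6153). Reduce: 6841 ≡ 688 (mod 6153). Now have (688|6153).
Factor out 2: 688 = 2^4·43. Since 6153 ≡ 1 (mod 8), (2|6153) = +1, and (2|6153)^4 = +1. Now have (43|6153).
6153 ≡ 1 (mod 4), so quadratic reciprocity gives (43|6153) = (6153|43). Reduce: 6153 ≡ 4 (mod 43). Now have (4|43).
Factor out 2: 4 = 2^2. Since 43 ≡ 3 (mod 8), (2|43) = -1, and (2|43)^2 = +1. Now have (1|43).
(1|43) = 1. Collecting the sign factors: 1.

1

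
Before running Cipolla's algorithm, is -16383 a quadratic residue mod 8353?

yes

(-16383/8353)
  = (16383/8353)    [8353 ≡ 1 mod 4 ⇒ (-1/8353) = +1]
  = (8030/8353)    [16383 ≡ 8030 mod 8353]
  = (4015/8353)    [8353 ≡ 1 mod 8 ⇒ (2/8353) = +1]
  = (8353/4015)    [QR: 8353 ≡ 1 mod 4, sign kept]
  = (323/4015)    [8353 ≡ 323 mod 4015]
  = -(4015/323)    [QR: both ≡ 3 mod 4, sign flips]
  = -(139/323)    [4015 ≡ 139 mod 323]
  = (323/139)    [QR: both ≡ 3 mod 4, sign flips]
  = (45/139)    [323 ≡ 45 mod 139]
  = (139/45)    [QR: 45 ≡ 1 mod 4, sign kept]
  = (4/45)    [139 ≡ 4 mod 45]
  = (1/45)    [45 ≡ 5 mod 8 ⇒ (2/45)^2 = +1]
  = 1    [(1/45) = 1]
The Legendre symbol is 1, so x^2 ≡ -16383 (mod 8353) has solution.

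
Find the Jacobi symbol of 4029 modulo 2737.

0

(4029|2737)
  = (1292|2737)    [4029 ≡ 1292 mod 2737]
  = (323|2737)    [2737 ≡ 1 mod 8 ⇒ (2|2737)^2 = +1]
  = (2737|323)    [QR: 2737 ≡ 1 mod 4, sign kept]
  = (153|323)    [2737 ≡ 153 mod 323]
  = (323|153)    [QR: 153 ≡ 1 mod 4, sign kept]
  = (17|153)    [323 ≡ 17 mod 153]
  = (153|17)    [QR: 17 ≡ 1 mod 4, sign kept]
  = (0|17)    [153 ≡ 0 mod 17]
  = 0    [numerator 0, gcd > 1]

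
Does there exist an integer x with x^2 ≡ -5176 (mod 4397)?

no

Pull out -1: (-5176|4397) = (-1|4397)·(5176|4397). Since 4397 ≡ 1 (mod 4), (-1|4397) = +1. Now have (5176|4397).
Reduce the numerator: 5176 ≡ 779 (mod 4397), so (5176|4397) = (779|4397).
4397 ≡ 1 (mod 4), so quadratic reciprocity gives (779|4397) = (4397|779). Reduce: 4397 ≡ 502 (mod 779). Now have (502|779).
Factor out 2: 502 = 2·251. Since 779 ≡ 3 (mod 8), (2|779) = -1. Now have -(251|779).
Both 251 ≡ 3 and 779 ≡ 3 (mod 4), so reciprocity gives (251|779) = -(779|251). Reduce: 779 ≡ 26 (mod 251). Now have (26|251).
Factor out 2: 26 = 2·13. Since 251 ≡ 3 (mod 8), (2|251) = -1. Now have -(13|251).
13 ≡ 1 (mod 4), so quadratic reciprocity gives (13|251) = (251|13). Reduce: 251 ≡ 4 (mod 13). Now have -(4|13).
Factor out 2: 4 = 2^2. Since 13 ≡ 5 (mod 8), (2|13) = -1, and (2|13)^2 = +1. Now have -(1|13).
(1|13) = 1. Collecting the sign factors: -1.
(-5176|4397) = -1, and 4397 is prime, so -5176 is not a quadratic residue mod 4397.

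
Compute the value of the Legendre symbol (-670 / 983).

Pull out -1: (-670 / 983) = (-1 / 983)·(670 / 983). Since 983 ≡ 3 (mod 4), (-1 / 983) = -1. Now have -(670 / 983).
Factor out 2: 670 = 2·335. Since 983 ≡ 7 (mod 8), (2 / 983) = +1. Now have -(335 / 983).
Both 335 ≡ 3 and 983 ≡ 3 (mod 4), so reciprocity gives (335 / 983) = -(983 / 335). Reduce: 983 ≡ 313 (mod 335). Now have (313 / 335).
313 ≡ 1 (mod 4), so quadratic reciprocity gives (313 / 335) = (335 / 313). Reduce: 335 ≡ 22 (mod 313). Now have (22 / 313).
Factor out 2: 22 = 2·11. Since 313 ≡ 1 (mod 8), (2 / 313) = +1. Now have (11 / 313).
313 ≡ 1 (mod 4), so quadratic reciprocity gives (11 / 313) = (313 / 11). Reduce: 313 ≡ 5 (mod 11). Now have (5 / 11).
5 ≡ 1 (mod 4), so quadratic reciprocity gives (5 / 11) = (11 / 5). Reduce: 11 ≡ 1 (mod 5). Now have (1 / 5).
(1 / 5) = 1. Collecting the sign factors: 1.

1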